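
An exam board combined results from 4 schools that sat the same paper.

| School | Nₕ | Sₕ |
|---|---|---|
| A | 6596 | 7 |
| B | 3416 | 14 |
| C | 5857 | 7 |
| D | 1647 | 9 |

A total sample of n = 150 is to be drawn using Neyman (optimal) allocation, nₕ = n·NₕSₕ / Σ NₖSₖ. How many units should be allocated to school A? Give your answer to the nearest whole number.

Σ NₕSₕ = 6596·7 + 3416·14 + 5857·7 + 1647·9 = 149818.
Share for A: 46172/149818 = 0.30819.
n_A = 150 × 0.30819 = 46.228... → 46.

46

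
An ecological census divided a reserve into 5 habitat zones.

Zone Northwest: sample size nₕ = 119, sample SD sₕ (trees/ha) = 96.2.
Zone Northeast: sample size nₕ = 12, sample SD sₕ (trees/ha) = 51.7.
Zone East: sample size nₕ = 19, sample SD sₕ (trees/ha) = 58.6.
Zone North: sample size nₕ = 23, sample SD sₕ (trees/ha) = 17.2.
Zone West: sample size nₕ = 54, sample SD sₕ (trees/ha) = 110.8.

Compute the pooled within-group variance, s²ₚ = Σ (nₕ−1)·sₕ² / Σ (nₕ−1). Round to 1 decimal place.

Northwest: (119−1)·96.2² = 118·9254.44 = 1092023.92
Northeast: (12−1)·51.7² = 11·2672.89 = 29401.79
East: (19−1)·58.6² = 18·3433.96 = 61811.28
North: (23−1)·17.2² = 22·295.84 = 6508.48
West: (54−1)·110.8² = 53·12276.64 = 650661.92
Numerator = 1840407.39; denominator = Σ(nₕ−1) = 222.
s²ₚ = 1840407.39/222 = 8290.123... → 8290.1.

8290.1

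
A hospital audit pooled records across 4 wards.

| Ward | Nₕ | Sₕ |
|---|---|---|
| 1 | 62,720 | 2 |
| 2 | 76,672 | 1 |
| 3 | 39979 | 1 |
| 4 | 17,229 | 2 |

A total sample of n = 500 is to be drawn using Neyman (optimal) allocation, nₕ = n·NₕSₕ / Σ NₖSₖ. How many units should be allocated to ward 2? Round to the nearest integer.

1: NₕSₕ = 62720·2 = 125440
2: NₕSₕ = 76672·1 = 76672
3: NₕSₕ = 39979·1 = 39979
4: NₕSₕ = 17229·2 = 34458
Σ NₕSₕ = 276549.
n_2 = 500·76672/276549 = 138.623... → 139.

139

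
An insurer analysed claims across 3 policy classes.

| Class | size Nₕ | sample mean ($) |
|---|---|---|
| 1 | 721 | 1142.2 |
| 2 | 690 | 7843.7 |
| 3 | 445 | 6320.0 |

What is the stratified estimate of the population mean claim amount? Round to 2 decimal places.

N = 721 + 690 + 445 = 1856.
Overall mean = Σ (Nₕ/N)·x̄ₕ — weight by population share, not a simple average.
Σ Nₕx̄ₕ = 721·1142.2 + 690·7843.7 + 445·6320.0 = 823526.2 + 5412153 + 2812400 = 9048079.2.
Divide by N: 9048079.2 / 1856 = 4875.0427... → 4875.04.

4875.04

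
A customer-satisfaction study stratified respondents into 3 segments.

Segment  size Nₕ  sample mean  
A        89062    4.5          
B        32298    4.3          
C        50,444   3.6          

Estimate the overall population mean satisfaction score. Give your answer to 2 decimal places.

4.20

x̄_st = (Σ Nₕx̄ₕ) / (Σ Nₕ) = (89062·4.5 + 32298·4.3 + 50444·3.6) / 171804
= 721258.8 / 171804 = 4.1981... → 4.20.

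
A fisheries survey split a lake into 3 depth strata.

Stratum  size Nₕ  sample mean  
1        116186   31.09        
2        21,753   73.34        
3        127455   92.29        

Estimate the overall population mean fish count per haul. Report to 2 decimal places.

N = 265394; weights Wₕ = Nₕ/N = (0.4378, 0.0820, 0.4802).
x̄_st = Σ Wₕ·x̄ₕ = 0.4378·31.09 + 0.0820·73.34 + 0.4802·92.29 ≈ 63.9442...
→ 63.94.

63.94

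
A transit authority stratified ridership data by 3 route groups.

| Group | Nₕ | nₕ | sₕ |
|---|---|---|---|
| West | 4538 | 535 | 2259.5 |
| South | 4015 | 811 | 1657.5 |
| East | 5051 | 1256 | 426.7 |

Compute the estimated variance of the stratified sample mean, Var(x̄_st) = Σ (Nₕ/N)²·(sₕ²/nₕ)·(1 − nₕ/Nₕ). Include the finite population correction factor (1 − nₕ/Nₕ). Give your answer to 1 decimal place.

N = 13604; Wₕ = Nₕ/N.
group West: (4538/13604)²·2259.5²/535·(1 − 535/4538) = 936.6724
group South: (4015/13604)²·1657.5²/811·(1 − 811/4015) = 235.4675
group East: (5051/13604)²·426.7²/1256·(1 − 1256/5051) = 15.0145
Sum = 1187.1545 → 1187.2.

1187.2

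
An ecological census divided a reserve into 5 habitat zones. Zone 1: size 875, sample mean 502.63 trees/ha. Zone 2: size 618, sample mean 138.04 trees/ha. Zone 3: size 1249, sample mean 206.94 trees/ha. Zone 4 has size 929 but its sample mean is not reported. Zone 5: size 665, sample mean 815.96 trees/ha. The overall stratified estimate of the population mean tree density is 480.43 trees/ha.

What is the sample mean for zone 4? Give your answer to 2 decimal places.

814.80

N = 875 + 618 + 1249 + 929 + 665 = 4336.
Overall total = μ·N = 480.43·4336 = 2083144.48.
Subtract the known strata: 875·502.63 + 618·138.04 + 1249·206.94 + 665·815.96 = 1326191.43.
Remaining total for zone 4: 2083144.48 − 1326191.43 = 756953.05.
Divide by its size: 756953.05 / 929 = 814.8041... → 814.80.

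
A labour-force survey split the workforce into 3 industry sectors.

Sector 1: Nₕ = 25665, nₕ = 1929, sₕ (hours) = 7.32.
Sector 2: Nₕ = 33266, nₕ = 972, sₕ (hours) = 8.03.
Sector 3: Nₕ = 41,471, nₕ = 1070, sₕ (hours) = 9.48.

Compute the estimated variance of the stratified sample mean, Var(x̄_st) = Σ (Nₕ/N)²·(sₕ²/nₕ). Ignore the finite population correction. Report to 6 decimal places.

N = 100402. Term for each stratum: Wₕ²sₕ²/nₕ.
Var(x̄_st) = 0.001815046 + 0.007282513 + 0.014329703 = 0.023427262 → 0.023427.

0.023427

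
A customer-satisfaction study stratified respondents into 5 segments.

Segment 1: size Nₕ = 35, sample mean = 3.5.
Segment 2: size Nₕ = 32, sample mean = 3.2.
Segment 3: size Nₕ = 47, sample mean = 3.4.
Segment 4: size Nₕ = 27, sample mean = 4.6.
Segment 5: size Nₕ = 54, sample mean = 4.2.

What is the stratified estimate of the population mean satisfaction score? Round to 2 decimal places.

N = 195; weights Wₕ = Nₕ/N = (0.1795, 0.1641, 0.2410, 0.1385, 0.2769).
x̄_st = Σ Wₕ·x̄ₕ = 0.1795·3.5 + 0.1641·3.2 + 0.2410·3.4 + 0.1385·4.6 + 0.2769·4.2 ≈ 3.7728...
→ 3.77.

3.77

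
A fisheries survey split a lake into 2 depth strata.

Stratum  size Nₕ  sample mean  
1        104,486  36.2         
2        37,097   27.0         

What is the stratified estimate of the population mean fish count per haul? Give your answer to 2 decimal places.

33.79

N = 141583; weights Wₕ = Nₕ/N = (0.7380, 0.2620).
x̄_st = Σ Wₕ·x̄ₕ = 0.7380·36.2 + 0.2620·27.0 ≈ 33.7895...
→ 33.79.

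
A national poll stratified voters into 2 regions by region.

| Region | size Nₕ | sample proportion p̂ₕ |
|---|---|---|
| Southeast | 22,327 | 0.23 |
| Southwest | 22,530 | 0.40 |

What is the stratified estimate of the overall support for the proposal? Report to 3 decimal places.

Wₕ = Nₕ/N with N = 44857: 0.4977, 0.5023.
p̂_st = 0.4977·0.23 + 0.5023·0.40 ≈ 0.31538... → 0.315.

0.315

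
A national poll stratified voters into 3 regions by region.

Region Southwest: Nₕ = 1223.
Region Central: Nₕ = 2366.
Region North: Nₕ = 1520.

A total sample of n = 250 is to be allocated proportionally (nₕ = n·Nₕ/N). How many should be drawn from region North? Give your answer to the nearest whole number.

Share of region North = 1520/5109 = 0.29751.
Allocate 250 × 0.29751 = 74.379... → 74.

74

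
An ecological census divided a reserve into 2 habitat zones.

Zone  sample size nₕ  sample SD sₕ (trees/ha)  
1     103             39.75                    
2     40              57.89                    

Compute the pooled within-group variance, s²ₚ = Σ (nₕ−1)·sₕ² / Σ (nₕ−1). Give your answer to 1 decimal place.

2070.0

1: (103−1)·39.75² = 102·1580.0625 = 161166.375
2: (40−1)·57.89² = 39·3351.2521 = 130698.8319
Numerator = 291865.2069; denominator = Σ(nₕ−1) = 141.
s²ₚ = 291865.2069/141 = 2069.966... → 2070.0.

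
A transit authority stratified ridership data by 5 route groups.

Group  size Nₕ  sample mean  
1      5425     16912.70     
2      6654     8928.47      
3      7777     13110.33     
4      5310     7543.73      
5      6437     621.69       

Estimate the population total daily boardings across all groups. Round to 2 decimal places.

Population total = Σ Nₕ·x̄ₕ (each stratum's size times its mean).
5425·16912.70 + 6654·8928.47 + 7777·13110.33 + 5310·7543.73 + 6437·621.69 = 91751397.5 + 59410039.38 + 101959036.41 + 40057206.3 + 4001818.53 = 297179498.12.

297179498.12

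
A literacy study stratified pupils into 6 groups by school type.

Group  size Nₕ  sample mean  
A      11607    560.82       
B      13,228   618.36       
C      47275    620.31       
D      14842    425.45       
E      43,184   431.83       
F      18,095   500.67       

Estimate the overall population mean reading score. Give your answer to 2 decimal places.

N = 148231; weights Wₕ = Nₕ/N = (0.0783, 0.0892, 0.3189, 0.1001, 0.2913, 0.1221).
x̄_st = Σ Wₕ·x̄ₕ = 0.0783·560.82 + 0.0892·618.36 + 0.3189·620.31 + 0.1001·425.45 + 0.2913·431.83 + 0.1221·500.67 ≈ 526.4524...
→ 526.45.

526.45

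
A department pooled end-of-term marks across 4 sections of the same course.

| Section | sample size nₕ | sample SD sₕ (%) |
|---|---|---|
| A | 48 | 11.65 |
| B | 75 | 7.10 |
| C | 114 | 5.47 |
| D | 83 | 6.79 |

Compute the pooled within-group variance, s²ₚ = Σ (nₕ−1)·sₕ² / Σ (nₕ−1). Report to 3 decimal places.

54.655

Degrees of freedom: 47 + 74 + 113 + 82 = 316.
Σ(nₕ−1)sₕ² = 47·135.7225 + 74·50.41 + 113·29.9209 + 82·46.1041 = 17270.8954.
s²ₚ = 17270.8954 / 316 = 54.65473... → 54.655.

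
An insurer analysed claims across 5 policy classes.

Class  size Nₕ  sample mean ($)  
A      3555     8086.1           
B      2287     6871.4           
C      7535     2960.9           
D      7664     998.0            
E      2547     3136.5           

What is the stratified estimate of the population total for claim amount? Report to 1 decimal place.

82408696.3

A: 3555·8086.1 = 28746085.5
B: 2287·6871.4 = 15714891.8
C: 7535·2960.9 = 22310381.5
D: 7664·998.0 = 7648672
E: 2547·3136.5 = 7988665.5
τ̂ = Σ Nₕx̄ₕ = 82408696.3.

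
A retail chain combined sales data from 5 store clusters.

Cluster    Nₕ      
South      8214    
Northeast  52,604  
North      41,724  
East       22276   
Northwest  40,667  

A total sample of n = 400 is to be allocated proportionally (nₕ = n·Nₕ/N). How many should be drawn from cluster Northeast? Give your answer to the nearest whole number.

Share of cluster Northeast = 52604/165485 = 0.31788.
Allocate 400 × 0.31788 = 127.151... → 127.

127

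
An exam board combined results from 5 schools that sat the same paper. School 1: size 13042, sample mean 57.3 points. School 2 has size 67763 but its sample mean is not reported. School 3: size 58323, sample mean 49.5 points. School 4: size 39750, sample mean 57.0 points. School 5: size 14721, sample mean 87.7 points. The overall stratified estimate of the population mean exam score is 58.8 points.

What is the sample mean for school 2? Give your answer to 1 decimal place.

61.9

N = 13042 + 67763 + 58323 + 39750 + 14721 = 193599.
Overall total = μ·N = 58.8·193599 = 11383621.2.
Subtract the known strata: 13042·57.3 + 58323·49.5 + 39750·57.0 + 14721·87.7 = 7191076.8.
Remaining total for school 2: 11383621.2 − 7191076.8 = 4192544.4.
Divide by its size: 4192544.4 / 67763 = 61.871... → 61.9.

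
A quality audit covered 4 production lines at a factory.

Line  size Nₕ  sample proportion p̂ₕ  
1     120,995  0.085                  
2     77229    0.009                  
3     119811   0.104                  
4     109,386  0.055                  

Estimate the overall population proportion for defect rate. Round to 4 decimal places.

Wₕ = Nₕ/N with N = 427421: 0.2831, 0.1807, 0.2803, 0.2559.
p̂_st = 0.2831·0.085 + 0.1807·0.009 + 0.2803·0.104 + 0.2559·0.055 ≈ 0.068916... → 0.0689.

0.0689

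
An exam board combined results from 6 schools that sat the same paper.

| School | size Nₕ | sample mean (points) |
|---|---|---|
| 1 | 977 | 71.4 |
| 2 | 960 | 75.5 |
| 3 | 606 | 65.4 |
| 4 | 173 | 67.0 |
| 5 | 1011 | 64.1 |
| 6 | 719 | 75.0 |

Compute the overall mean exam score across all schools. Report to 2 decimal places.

70.22

N = 4446; weights Wₕ = Nₕ/N = (0.2197, 0.2159, 0.1363, 0.0389, 0.2274, 0.1617).
x̄_st = Σ Wₕ·x̄ₕ = 0.2197·71.4 + 0.2159·75.5 + 0.1363·65.4 + 0.0389·67.0 + 0.2274·64.1 + 0.1617·75.0 ≈ 70.2185...
→ 70.22.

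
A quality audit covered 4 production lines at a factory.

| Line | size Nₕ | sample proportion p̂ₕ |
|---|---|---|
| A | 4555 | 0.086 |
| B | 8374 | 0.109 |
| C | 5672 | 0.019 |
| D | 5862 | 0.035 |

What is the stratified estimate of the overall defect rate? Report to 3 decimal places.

0.066

N = 4555 + 8374 + 5672 + 5862 = 24463.
Overall proportion = Σ (Nₕ/N)·p̂ₕ.
Σ Nₕp̂ₕ = 391.73 + 912.766 + 107.768 + 205.17 = 1617.434.
1617.434 / 24463 = 0.06612... → 0.066.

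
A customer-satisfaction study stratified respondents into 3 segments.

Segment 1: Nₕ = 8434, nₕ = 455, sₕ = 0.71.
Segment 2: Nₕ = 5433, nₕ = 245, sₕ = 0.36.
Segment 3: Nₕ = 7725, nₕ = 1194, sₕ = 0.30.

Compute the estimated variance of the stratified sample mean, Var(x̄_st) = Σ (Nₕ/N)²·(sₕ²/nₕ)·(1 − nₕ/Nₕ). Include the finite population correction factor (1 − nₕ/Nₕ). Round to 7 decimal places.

0.0002001

N = 21592; Wₕ = Nₕ/N.
segment 1: (8434/21592)²·0.71²/455·(1 − 455/8434) = 0.0001599196
segment 2: (5433/21592)²·0.36²/245·(1 − 245/5433) = 0.0000319811
segment 3: (7725/21592)²·0.30²/1194·(1 − 1194/7725) = 0.0000081570
Sum = 0.0002000576 → 0.0002001.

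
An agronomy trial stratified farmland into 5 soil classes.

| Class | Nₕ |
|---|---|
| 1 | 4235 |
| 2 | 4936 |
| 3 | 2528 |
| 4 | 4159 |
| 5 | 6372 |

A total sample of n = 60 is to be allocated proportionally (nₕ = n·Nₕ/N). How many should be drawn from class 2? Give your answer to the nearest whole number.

13

N = 4235 + 4936 + 2528 + 4159 + 6372 = 22230.
n_2 = 60·4936/22230 = 13.323... → 13.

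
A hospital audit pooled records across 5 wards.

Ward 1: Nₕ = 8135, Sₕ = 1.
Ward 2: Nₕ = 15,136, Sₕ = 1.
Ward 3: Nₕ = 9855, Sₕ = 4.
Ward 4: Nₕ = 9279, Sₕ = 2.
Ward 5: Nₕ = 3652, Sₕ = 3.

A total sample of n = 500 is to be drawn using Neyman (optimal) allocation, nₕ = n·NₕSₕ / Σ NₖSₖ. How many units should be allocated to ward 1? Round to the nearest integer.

1: NₕSₕ = 8135·1 = 8135
2: NₕSₕ = 15136·1 = 15136
3: NₕSₕ = 9855·4 = 39420
4: NₕSₕ = 9279·2 = 18558
5: NₕSₕ = 3652·3 = 10956
Σ NₕSₕ = 92205.
n_1 = 500·8135/92205 = 44.114... → 44.

44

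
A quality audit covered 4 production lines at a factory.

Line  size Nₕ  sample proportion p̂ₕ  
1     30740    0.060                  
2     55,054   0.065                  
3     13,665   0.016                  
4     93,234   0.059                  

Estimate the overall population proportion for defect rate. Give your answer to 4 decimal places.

N = 30740 + 55054 + 13665 + 93234 = 192693.
Overall proportion = Σ (Nₕ/N)·p̂ₕ.
Σ Nₕp̂ₕ = 1844.4 + 3578.51 + 218.64 + 5500.806 = 11142.356.
11142.356 / 192693 = 0.057824... → 0.0578.

0.0578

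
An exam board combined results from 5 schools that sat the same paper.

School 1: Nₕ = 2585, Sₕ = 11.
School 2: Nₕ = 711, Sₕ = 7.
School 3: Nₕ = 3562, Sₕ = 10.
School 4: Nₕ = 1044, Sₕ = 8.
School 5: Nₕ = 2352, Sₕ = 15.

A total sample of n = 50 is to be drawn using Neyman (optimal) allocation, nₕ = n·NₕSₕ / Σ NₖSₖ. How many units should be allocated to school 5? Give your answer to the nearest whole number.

Σ NₕSₕ = 2585·11 + 711·7 + 3562·10 + 1044·8 + 2352·15 = 112664.
Share for 5: 35280/112664 = 0.31314.
n_5 = 50 × 0.31314 = 15.657... → 16.

16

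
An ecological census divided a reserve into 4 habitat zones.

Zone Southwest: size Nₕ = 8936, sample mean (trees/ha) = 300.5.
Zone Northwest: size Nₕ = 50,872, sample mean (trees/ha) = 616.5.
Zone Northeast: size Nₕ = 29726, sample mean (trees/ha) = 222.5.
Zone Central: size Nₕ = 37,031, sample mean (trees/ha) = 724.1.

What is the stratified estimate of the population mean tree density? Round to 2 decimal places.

N = 8936 + 50872 + 29726 + 37031 = 126565.
The stratified mean weights each stratum mean by its population share Nₕ/N.
Σ Nₕx̄ₕ = 8936·300.5 + 50872·616.5 + 29726·222.5 + 37031·724.1 = 2685268 + 31362588 + 6614035 + 26814147.1 = 67476038.1.
Divide by N: 67476038.1 / 126565 = 533.1335... → 533.13.

533.13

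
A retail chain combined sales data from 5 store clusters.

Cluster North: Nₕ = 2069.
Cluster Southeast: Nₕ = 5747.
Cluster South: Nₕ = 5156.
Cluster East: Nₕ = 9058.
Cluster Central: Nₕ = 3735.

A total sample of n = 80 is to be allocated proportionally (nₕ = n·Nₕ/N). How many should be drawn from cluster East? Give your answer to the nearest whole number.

28

Share of cluster East = 9058/25765 = 0.35156.
Allocate 80 × 0.35156 = 28.125... → 28.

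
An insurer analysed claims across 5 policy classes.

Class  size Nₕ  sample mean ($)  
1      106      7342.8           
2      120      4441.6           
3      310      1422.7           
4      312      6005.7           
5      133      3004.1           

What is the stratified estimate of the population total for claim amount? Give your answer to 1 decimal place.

4025689.5

Estimate total by summing Nₕ·x̄ₕ over strata.
106·7342.8 + 120·4441.6 + 310·1422.7 + 312·6005.7 + 133·3004.1 = 778336.8 + 532992 + 441037 + 1873778.4 + 399545.3 = 4025689.5.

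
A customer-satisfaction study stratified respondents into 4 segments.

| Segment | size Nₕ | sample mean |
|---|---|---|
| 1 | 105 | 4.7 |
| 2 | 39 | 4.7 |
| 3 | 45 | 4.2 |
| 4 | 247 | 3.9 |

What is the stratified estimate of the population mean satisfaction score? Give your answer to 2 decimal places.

4.20

x̄_st = (Σ Nₕx̄ₕ) / (Σ Nₕ) = (105·4.7 + 39·4.7 + 45·4.2 + 247·3.9) / 436
= 1829.1 / 436 = 4.1952... → 4.20.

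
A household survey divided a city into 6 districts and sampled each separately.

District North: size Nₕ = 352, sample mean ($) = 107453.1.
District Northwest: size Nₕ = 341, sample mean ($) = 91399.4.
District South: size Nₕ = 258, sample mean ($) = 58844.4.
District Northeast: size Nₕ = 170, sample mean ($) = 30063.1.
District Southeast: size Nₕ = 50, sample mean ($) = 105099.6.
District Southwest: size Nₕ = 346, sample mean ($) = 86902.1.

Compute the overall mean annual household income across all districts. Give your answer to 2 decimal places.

82140.00

N = 1517; weights Wₕ = Nₕ/N = (0.2320, 0.2248, 0.1701, 0.1121, 0.0330, 0.2281).
x̄_st = Σ Wₕ·x̄ₕ = 0.2320·107453.1 + 0.2248·91399.4 + 0.1701·58844.4 + 0.1121·30063.1 + 0.0330·105099.6 + 0.2281·86902.1 ≈ 82139.9970...
→ 82140.00.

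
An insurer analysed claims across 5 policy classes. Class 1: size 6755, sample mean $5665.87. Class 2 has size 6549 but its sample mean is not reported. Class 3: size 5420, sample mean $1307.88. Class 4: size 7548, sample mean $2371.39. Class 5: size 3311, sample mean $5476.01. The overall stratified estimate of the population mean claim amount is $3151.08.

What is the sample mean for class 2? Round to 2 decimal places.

1805.84

Σ Nₕx̄ₕ = N·μ, so 6549·x̄_2 = 29583·3151.08 − (6755·5665.87 + 5420·1307.88 + 7548·2371.39 + 3311·5476.01).
= 93218399.64 − 81391982.28 = 11826417.36.
x̄_2 = 11826417.36 / 6549 = 1805.8356... → 1805.84.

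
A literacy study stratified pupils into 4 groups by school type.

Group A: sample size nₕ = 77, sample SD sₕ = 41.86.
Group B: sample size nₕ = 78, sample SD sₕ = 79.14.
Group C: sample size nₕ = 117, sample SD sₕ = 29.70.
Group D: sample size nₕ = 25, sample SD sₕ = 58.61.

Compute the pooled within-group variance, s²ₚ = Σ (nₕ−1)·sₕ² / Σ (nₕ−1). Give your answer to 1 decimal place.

2731.1

A: (77−1)·41.86² = 76·1752.2596 = 133171.7296
B: (78−1)·79.14² = 77·6263.1396 = 482261.7492
C: (117−1)·29.70² = 116·882.09 = 102322.44
D: (25−1)·58.61² = 24·3435.1321 = 82443.1704
Numerator = 800199.0892; denominator = Σ(nₕ−1) = 293.
s²ₚ = 800199.0892/293 = 2731.055... → 2731.1.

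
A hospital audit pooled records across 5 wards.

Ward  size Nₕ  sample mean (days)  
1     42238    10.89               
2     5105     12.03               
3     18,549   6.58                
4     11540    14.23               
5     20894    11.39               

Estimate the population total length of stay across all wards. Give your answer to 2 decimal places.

1045634.25

Population total = Σ Nₕ·x̄ₕ (each stratum's size times its mean).
42238·10.89 + 5105·12.03 + 18549·6.58 + 11540·14.23 + 20894·11.39 = 459971.82 + 61413.15 + 122052.42 + 164214.2 + 237982.66 = 1045634.25.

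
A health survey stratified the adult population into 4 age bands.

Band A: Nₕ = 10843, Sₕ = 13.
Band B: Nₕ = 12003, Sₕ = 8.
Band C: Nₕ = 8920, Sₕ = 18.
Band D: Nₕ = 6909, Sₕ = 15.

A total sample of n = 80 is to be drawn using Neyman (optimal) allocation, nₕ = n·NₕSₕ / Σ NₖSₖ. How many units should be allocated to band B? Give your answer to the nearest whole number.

15

A: NₕSₕ = 10843·13 = 140959
B: NₕSₕ = 12003·8 = 96024
C: NₕSₕ = 8920·18 = 160560
D: NₕSₕ = 6909·15 = 103635
Σ NₕSₕ = 501178.
n_B = 80·96024/501178 = 15.328... → 15.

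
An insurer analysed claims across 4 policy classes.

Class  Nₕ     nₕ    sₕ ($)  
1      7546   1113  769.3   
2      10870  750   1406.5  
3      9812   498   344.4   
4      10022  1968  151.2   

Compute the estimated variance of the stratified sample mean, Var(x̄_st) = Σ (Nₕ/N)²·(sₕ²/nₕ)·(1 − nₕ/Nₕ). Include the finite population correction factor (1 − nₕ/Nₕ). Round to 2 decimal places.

231.48

N = 38250; Wₕ = Nₕ/N.
class 1: (7546/38250)²·769.3²/1113·(1 − 1113/7546) = 17.64265
class 2: (10870/38250)²·1406.5²/750·(1 − 750/10870) = 198.31949
class 3: (9812/38250)²·344.4²/498·(1 − 498/9812) = 14.87743
class 4: (10022/38250)²·151.2²/1968·(1 − 1968/10022) = 0.64089
Sum = 231.48045 → 231.48.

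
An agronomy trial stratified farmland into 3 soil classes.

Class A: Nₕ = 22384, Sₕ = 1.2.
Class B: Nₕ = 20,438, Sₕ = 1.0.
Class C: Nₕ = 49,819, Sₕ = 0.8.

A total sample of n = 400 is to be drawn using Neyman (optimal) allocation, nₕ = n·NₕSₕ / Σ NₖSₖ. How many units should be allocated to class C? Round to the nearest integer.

183

Σ NₕSₕ = 22384·1.2 + 20438·1.0 + 49819·0.8 = 87154.
Share for C: 39855.2/87154 = 0.45730.
n_C = 400 × 0.45730 = 182.919... → 183.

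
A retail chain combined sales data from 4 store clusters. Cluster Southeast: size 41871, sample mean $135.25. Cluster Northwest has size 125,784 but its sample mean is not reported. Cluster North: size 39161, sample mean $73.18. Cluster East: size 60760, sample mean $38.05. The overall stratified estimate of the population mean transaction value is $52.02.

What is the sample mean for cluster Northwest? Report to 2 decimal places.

Σ Nₕx̄ₕ = N·μ, so 125784·x̄_Northwest = 267576·52.02 − (41871·135.25 + 39161·73.18 + 60760·38.05).
= 13919303.52 − 10840772.73 = 3078530.79.
x̄_Northwest = 3078530.79 / 125784 = 24.4747... → 24.47.

24.47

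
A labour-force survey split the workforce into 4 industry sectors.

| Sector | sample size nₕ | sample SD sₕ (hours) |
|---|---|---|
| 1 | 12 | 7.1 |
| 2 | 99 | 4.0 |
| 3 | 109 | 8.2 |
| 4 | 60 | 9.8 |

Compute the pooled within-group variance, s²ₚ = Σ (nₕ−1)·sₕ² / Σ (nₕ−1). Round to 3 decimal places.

54.532

Degrees of freedom: 11 + 98 + 108 + 59 = 276.
Σ(nₕ−1)sₕ² = 11·50.41 + 98·16 + 108·67.24 + 59·96.04 = 15050.79.
s²ₚ = 15050.79 / 276 = 54.53185... → 54.532.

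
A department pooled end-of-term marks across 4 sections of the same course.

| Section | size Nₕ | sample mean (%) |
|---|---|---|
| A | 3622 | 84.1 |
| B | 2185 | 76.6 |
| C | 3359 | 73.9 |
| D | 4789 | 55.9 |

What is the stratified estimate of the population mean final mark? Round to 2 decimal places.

N = 3622 + 2185 + 3359 + 4789 = 13955.
Overall mean = Σ (Nₕ/N)·x̄ₕ — weight by population share, not a simple average.
Σ Nₕx̄ₕ = 3622·84.1 + 2185·76.6 + 3359·73.9 + 4789·55.9 = 304610.2 + 167371 + 248230.1 + 267705.1 = 987916.4.
Divide by N: 987916.4 / 13955 = 70.7930... → 70.79.

70.79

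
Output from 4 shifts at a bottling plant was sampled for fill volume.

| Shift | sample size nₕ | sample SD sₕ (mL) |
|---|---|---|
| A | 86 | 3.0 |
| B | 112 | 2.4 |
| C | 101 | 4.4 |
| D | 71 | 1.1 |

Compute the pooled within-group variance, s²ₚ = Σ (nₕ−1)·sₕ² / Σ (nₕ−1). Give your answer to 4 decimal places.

9.3581

Degrees of freedom: 85 + 111 + 100 + 70 = 366.
Σ(nₕ−1)sₕ² = 85·9 + 111·5.76 + 100·19.36 + 70·1.21 = 3425.06.
s²ₚ = 3425.06 / 366 = 9.358087... → 9.3581.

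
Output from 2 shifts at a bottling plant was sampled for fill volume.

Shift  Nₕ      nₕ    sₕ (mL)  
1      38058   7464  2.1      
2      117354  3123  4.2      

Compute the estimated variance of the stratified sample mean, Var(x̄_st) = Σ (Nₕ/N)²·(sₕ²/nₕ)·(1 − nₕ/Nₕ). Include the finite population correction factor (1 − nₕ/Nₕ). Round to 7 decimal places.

0.0031635

N = 155412; Wₕ = Nₕ/N.
shift 1: (38058/155412)²·2.1²/7464·(1 − 7464/38058) = 0.0000284826
shift 2: (117354/155412)²·4.2²/3123·(1 − 3123/117354) = 0.0031350132
Sum = 0.0031634958 → 0.0031635.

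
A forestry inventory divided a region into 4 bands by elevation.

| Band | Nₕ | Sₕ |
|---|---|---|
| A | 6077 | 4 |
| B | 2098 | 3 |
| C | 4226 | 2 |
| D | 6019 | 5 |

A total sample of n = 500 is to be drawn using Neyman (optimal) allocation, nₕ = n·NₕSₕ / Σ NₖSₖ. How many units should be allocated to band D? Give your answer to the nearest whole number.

218

Σ NₕSₕ = 6077·4 + 2098·3 + 4226·2 + 6019·5 = 69149.
Share for D: 30095/69149 = 0.43522.
n_D = 500 × 0.43522 = 217.610... → 218.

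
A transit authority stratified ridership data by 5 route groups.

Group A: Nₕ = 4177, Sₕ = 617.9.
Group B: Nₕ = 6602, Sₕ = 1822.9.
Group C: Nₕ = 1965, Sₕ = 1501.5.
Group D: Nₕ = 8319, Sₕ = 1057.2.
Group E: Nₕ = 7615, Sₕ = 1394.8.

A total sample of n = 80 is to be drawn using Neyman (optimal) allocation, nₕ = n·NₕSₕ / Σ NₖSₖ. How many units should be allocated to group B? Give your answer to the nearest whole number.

Σ NₕSₕ = 4177·617.9 + 6602·1822.9 + 1965·1501.5 + 8319·1057.2 + 7615·1394.8 = 36982450.4.
Share for B: 12034785.8/36982450.4 = 0.32542.
n_B = 80 × 0.32542 = 26.034... → 26.

26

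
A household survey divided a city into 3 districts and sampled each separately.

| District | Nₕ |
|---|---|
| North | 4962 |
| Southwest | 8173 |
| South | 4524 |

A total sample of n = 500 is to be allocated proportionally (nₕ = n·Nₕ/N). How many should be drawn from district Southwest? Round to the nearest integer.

N = 4962 + 8173 + 4524 = 17659.
n_Southwest = 500·8173/17659 = 231.412... → 231.

231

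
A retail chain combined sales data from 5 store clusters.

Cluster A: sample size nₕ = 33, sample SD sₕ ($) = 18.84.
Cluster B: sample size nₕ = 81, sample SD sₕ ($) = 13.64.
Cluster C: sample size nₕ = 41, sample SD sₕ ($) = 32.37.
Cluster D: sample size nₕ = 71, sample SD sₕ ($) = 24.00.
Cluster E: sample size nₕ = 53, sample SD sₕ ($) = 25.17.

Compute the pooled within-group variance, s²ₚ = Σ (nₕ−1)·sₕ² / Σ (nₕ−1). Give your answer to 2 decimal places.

516.13

Degrees of freedom: 32 + 80 + 40 + 70 + 52 = 274.
Σ(nₕ−1)sₕ² = 32·354.9456 + 80·186.0496 + 40·1047.8169 + 70·576 + 52·633.5289 = 141418.406.
s²ₚ = 141418.406 / 274 = 516.1256... → 516.13.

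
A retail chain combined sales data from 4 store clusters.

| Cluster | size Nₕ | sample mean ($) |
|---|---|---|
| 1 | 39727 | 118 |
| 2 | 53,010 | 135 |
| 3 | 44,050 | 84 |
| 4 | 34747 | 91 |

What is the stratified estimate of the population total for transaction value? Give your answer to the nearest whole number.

1: 39727·118 = 4687786
2: 53010·135 = 7156350
3: 44050·84 = 3700200
4: 34747·91 = 3161977
τ̂ = Σ Nₕx̄ₕ = 18706313.

18706313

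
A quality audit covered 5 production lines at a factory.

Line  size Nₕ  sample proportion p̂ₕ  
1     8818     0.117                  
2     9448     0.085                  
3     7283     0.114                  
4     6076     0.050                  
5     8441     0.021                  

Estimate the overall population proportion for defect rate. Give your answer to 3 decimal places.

Wₕ = Nₕ/N with N = 40066: 0.2201, 0.2358, 0.1818, 0.1516, 0.2107.
p̂_st = 0.2201·0.117 + 0.2358·0.085 + 0.1818·0.114 + 0.1516·0.050 + 0.2107·0.021 ≈ 0.07852... → 0.079.

0.079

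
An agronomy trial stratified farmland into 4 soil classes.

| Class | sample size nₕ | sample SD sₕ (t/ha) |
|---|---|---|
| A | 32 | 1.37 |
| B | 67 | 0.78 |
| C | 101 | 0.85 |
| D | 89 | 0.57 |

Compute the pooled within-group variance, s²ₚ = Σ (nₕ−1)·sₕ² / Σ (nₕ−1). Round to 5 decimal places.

A: (32−1)·1.37² = 31·1.8769 = 58.1839
B: (67−1)·0.78² = 66·0.6084 = 40.1544
C: (101−1)·0.85² = 100·0.7225 = 72.25
D: (89−1)·0.57² = 88·0.3249 = 28.5912
Numerator = 199.1795; denominator = Σ(nₕ−1) = 285.
s²ₚ = 199.1795/285 = 0.6988754... → 0.69888.

0.69888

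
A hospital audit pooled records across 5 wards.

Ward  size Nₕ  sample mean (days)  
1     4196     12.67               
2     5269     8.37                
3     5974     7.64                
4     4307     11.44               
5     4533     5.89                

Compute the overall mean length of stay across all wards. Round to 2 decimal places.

9.02

x̄_st = (Σ Nₕx̄ₕ) / (Σ Nₕ) = (4196·12.67 + 5269·8.37 + 5974·7.64 + 4307·11.44 + 4533·5.89) / 24279
= 218877.66 / 24279 = 9.0151... → 9.02.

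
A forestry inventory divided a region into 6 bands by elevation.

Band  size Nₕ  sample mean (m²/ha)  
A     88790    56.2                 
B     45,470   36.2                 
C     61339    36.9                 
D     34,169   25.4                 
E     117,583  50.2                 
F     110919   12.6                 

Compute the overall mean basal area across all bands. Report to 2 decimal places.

37.24

x̄_st = (Σ Nₕx̄ₕ) / (Σ Nₕ) = (88790·56.2 + 45470·36.2 + 61339·36.9 + 34169·25.4 + 117583·50.2 + 110919·12.6) / 458270
= 17067559.7 / 458270 = 37.2435... → 37.24.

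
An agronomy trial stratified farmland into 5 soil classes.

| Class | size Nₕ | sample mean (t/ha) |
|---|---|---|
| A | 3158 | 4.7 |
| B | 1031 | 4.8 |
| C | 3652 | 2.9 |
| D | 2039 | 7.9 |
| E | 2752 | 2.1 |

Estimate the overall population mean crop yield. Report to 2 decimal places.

x̄_st = (Σ Nₕx̄ₕ) / (Σ Nₕ) = (3158·4.7 + 1031·4.8 + 3652·2.9 + 2039·7.9 + 2752·2.1) / 12632
= 52269.5 / 12632 = 4.1379... → 4.14.

4.14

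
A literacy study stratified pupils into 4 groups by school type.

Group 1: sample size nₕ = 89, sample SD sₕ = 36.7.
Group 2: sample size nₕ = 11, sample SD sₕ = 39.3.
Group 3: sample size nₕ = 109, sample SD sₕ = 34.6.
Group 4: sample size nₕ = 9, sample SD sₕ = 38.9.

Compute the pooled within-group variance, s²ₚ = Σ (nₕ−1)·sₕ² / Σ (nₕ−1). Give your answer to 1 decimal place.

1286.8

Degrees of freedom: 88 + 10 + 108 + 8 = 214.
Σ(nₕ−1)sₕ² = 88·1346.89 + 10·1544.49 + 108·1197.16 + 8·1513.21 = 275370.18.
s²ₚ = 275370.18 / 214 = 1286.777... → 1286.8.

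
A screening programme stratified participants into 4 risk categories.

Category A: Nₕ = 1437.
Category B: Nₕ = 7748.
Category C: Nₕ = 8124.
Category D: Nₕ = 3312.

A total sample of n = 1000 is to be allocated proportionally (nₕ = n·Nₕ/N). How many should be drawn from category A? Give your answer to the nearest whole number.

70

N = 1437 + 7748 + 8124 + 3312 = 20621.
n_A = 1000·1437/20621 = 69.686... → 70.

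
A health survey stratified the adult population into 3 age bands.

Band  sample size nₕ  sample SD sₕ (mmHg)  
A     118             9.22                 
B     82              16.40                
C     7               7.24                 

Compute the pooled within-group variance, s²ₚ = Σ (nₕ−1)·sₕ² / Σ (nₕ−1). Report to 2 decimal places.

A: (118−1)·9.22² = 117·85.0084 = 9945.9828
B: (82−1)·16.40² = 81·268.96 = 21785.76
C: (7−1)·7.24² = 6·52.4176 = 314.5056
Numerator = 32046.2484; denominator = Σ(nₕ−1) = 204.
s²ₚ = 32046.2484/204 = 157.0895... → 157.09.

157.09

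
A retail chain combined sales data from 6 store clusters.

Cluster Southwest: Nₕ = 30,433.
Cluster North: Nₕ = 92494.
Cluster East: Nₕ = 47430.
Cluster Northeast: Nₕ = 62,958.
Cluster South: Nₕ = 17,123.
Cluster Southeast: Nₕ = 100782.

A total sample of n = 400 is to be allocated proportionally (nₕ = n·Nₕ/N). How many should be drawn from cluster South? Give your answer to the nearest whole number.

Share of cluster South = 17123/351220 = 0.04875.
Allocate 400 × 0.04875 = 19.501... → 20.

20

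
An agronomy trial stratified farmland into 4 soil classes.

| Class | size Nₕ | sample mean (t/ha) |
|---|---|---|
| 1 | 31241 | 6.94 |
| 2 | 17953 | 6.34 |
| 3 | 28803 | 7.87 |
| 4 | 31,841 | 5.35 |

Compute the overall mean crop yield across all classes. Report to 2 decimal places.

6.62

N = 31241 + 17953 + 28803 + 31841 = 109838.
Weight each subgroup mean by Nₕ/N and sum.
Σ Nₕx̄ₕ = 31241·6.94 + 17953·6.34 + 28803·7.87 + 31841·5.35 = 216812.54 + 113822.02 + 226679.61 + 170349.35 = 727663.52.
Divide by N: 727663.52 / 109838 = 6.6249... → 6.62.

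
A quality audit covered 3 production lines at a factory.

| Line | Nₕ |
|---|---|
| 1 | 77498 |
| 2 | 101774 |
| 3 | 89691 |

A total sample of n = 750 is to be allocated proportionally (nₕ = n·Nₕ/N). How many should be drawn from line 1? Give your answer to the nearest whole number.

216

Share of line 1 = 77498/268963 = 0.28814.
Allocate 750 × 0.28814 = 216.102... → 216.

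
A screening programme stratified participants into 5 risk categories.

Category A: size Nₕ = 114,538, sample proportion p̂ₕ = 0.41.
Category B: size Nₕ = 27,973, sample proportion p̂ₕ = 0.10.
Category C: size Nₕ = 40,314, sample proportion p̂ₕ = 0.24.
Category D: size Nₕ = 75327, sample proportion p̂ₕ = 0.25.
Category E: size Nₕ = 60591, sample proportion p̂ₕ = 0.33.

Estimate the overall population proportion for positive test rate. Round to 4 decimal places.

N = 114538 + 27973 + 40314 + 75327 + 60591 = 318743.
Overall proportion = Σ (Nₕ/N)·p̂ₕ.
Σ Nₕp̂ₕ = 46960.58 + 2797.3 + 9675.36 + 18831.75 + 19995.03 = 98260.02.
98260.02 / 318743 = 0.308273... → 0.3083.

0.3083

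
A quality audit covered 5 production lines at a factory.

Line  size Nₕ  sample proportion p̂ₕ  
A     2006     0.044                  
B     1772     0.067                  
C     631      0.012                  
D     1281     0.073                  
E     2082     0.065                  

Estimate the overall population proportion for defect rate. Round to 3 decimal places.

0.057

N = 2006 + 1772 + 631 + 1281 + 2082 = 7772.
Overall proportion = Σ (Nₕ/N)·p̂ₕ.
Σ Nₕp̂ₕ = 88.264 + 118.724 + 7.572 + 93.513 + 135.33 = 443.403.
443.403 / 7772 = 0.05705... → 0.057.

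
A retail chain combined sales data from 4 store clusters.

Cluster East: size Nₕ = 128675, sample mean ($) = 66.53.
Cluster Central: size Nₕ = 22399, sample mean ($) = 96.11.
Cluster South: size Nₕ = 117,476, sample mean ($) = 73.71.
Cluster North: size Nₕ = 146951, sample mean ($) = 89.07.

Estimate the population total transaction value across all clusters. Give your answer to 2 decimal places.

32461597.17

Population total = Σ Nₕ·x̄ₕ (each stratum's size times its mean).
128675·66.53 + 22399·96.11 + 117476·73.71 + 146951·89.07 = 8560747.75 + 2152767.89 + 8659155.96 + 13088925.57 = 32461597.17.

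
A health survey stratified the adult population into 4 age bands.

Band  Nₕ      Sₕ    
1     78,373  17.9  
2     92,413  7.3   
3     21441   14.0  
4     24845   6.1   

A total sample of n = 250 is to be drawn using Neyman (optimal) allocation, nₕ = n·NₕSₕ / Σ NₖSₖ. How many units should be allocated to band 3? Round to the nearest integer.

Σ NₕSₕ = 78373·17.9 + 92413·7.3 + 21441·14.0 + 24845·6.1 = 2529220.1.
Share for 3: 300174/2529220.1 = 0.11868.
n_3 = 250 × 0.11868 = 29.671... → 30.

30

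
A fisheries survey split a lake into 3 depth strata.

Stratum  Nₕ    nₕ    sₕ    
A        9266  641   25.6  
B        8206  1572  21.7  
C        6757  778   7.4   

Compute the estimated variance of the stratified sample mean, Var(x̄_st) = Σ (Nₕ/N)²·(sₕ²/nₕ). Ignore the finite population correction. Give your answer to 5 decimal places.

N = 24229. Term for each stratum: Wₕ²sₕ²/nₕ.
Var(x̄_st) = 0.14953247 + 0.03436046 + 0.00547420 = 0.18936713 → 0.18937.

0.18937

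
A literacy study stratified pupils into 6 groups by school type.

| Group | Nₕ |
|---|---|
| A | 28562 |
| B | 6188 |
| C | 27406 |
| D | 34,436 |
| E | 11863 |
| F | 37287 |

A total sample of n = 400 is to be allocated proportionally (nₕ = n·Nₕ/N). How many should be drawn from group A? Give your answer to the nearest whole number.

78

Share of group A = 28562/145742 = 0.19598.
Allocate 400 × 0.19598 = 78.391... → 78.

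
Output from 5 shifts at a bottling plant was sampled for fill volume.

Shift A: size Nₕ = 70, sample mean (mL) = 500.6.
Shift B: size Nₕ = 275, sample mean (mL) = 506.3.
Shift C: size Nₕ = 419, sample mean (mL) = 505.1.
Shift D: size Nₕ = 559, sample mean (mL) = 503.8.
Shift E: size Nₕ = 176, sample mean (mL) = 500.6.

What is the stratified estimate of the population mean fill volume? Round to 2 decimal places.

504.10

x̄_st = (Σ Nₕx̄ₕ) / (Σ Nₕ) = (70·500.6 + 275·506.3 + 419·505.1 + 559·503.8 + 176·500.6) / 1499
= 755641.2 / 1499 = 504.0969... → 504.10.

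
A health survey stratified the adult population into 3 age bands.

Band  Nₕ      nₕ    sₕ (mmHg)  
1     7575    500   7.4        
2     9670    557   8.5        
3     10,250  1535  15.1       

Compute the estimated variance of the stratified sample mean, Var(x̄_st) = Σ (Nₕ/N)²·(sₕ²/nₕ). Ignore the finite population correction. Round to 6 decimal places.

0.045001

N = 27495. Term for each stratum: Wₕ²sₕ²/nₕ.
Var(x̄_st) = 0.008312875 + 0.016044573 + 0.020643617 = 0.045001065 → 0.045001.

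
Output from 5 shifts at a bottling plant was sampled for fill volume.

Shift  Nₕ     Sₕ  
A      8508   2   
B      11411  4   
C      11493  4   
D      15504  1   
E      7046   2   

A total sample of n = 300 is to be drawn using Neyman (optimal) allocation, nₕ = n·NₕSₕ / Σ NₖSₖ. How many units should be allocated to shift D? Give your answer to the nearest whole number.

A: NₕSₕ = 8508·2 = 17016
B: NₕSₕ = 11411·4 = 45644
C: NₕSₕ = 11493·4 = 45972
D: NₕSₕ = 15504·1 = 15504
E: NₕSₕ = 7046·2 = 14092
Σ NₕSₕ = 138228.
n_D = 300·15504/138228 = 33.649... → 34.

34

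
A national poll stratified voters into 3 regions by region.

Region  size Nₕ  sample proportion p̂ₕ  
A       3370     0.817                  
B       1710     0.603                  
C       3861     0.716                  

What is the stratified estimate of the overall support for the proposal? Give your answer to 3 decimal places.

0.732

N = 3370 + 1710 + 3861 = 8941.
Overall proportion = Σ (Nₕ/N)·p̂ₕ.
Σ Nₕp̂ₕ = 2753.29 + 1031.13 + 2764.476 = 6548.896.
6548.896 / 8941 = 0.73246... → 0.732.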